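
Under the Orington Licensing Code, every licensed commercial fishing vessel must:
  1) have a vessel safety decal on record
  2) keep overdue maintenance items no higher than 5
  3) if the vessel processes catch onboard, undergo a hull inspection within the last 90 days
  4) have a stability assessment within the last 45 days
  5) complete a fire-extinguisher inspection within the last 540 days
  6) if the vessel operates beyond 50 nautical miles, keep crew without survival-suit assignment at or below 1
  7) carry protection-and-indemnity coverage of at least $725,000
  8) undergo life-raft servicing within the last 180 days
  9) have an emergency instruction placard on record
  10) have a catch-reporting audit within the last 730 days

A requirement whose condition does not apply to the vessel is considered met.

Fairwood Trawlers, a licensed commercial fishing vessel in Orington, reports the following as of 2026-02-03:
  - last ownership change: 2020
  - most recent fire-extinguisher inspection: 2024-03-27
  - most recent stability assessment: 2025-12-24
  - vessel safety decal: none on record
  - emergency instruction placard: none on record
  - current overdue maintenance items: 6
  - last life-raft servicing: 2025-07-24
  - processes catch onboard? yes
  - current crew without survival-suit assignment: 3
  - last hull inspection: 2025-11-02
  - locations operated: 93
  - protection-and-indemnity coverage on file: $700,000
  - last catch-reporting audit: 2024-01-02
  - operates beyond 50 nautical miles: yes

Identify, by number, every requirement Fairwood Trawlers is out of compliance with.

1, 2, 3, 5, 6, 7, 8, 9, 10

1. vessel safety decal absent → not met
2. overdue maintenance items 6 > 5 → not met
3. condition 'processes catch onboard' holds; hull inspection 93 days ago vs limit 90 → not met
4. stability assessment 41 days ago vs limit 45 → met
5. fire-extinguisher inspection 678 days ago vs limit 540 → not met
6. condition 'operates beyond 50 nautical miles' holds; crew without survival-suit assignment 3 > 1 → not met
7. protection-and-indemnity coverage $700,000 < $725,000 → not met
8. life-raft servicing 194 days ago vs limit 180 → not met
9. emergency instruction placard absent → not met
10. catch-reporting audit 763 days ago vs limit 730 → not met
Not met: 1, 2, 3, 5, 6, 7, 8, 9, 10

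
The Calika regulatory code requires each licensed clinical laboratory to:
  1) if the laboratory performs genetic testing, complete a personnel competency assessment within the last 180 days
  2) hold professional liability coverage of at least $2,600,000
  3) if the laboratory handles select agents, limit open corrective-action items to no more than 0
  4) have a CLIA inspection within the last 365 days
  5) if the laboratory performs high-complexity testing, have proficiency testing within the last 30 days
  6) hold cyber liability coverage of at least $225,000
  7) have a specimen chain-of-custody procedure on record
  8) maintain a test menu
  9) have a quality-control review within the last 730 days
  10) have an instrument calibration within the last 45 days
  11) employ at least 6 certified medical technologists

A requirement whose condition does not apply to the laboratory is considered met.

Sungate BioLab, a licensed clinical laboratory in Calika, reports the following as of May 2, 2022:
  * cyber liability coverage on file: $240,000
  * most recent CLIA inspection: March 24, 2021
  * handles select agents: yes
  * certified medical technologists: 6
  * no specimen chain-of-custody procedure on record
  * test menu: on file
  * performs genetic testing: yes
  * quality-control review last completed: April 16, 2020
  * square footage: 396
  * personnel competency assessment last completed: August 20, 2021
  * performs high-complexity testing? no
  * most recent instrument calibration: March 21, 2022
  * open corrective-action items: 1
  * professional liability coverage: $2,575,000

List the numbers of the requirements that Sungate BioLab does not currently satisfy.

1. condition 'performs genetic testing' holds; personnel competency assessment 255 days ago vs limit 180 → not met
2. professional liability coverage $2,575,000 < $2,600,000 → not met
3. condition 'handles select agents' holds; open corrective-action items 1 > 0 → not met
4. CLIA inspection 404 days ago vs limit 365 → not met
5. condition 'performs high-complexity testing' does not hold → requirement n/a → met
6. cyber liability coverage $240,000 ≥ $225,000 → met
7. specimen chain-of-custody procedure absent → not met
8. test menu present → met
9. quality-control review 746 days ago vs limit 730 → not met
10. instrument calibration 42 days ago vs limit 45 → met
11. certified medical technologists 6 ≥ 6 → met
Not met: 1, 2, 3, 4, 7, 9

1, 2, 3, 4, 7, 9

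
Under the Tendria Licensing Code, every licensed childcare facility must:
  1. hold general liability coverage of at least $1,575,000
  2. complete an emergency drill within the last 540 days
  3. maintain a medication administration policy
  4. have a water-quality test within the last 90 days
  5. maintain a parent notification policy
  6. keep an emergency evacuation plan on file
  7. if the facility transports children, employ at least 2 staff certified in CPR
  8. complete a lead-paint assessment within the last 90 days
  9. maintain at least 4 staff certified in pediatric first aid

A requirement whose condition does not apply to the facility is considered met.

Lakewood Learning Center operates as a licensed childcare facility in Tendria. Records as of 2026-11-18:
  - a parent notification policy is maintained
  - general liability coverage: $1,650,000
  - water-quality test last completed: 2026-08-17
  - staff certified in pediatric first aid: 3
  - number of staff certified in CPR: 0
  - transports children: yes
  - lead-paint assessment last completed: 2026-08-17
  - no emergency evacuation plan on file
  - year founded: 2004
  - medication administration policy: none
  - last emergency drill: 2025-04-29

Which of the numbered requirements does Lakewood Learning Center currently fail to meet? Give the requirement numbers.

2, 3, 4, 6, 7, 8, 9

1. general liability coverage $1,650,000 ≥ $1,575,000 → met
2. emergency drill 568 days ago vs limit 540 → not met
3. medication administration policy absent → not met
4. water-quality test 93 days ago vs limit 90 → not met
5. parent notification policy present → met
6. emergency evacuation plan absent → not met
7. condition 'transports children' holds; staff certified in CPR 0 < 2 → not met
8. lead-paint assessment 93 days ago vs limit 90 → not met
9. staff certified in pediatric first aid 3 < 4 → not met
Not met: 2, 3, 4, 6, 7, 8, 9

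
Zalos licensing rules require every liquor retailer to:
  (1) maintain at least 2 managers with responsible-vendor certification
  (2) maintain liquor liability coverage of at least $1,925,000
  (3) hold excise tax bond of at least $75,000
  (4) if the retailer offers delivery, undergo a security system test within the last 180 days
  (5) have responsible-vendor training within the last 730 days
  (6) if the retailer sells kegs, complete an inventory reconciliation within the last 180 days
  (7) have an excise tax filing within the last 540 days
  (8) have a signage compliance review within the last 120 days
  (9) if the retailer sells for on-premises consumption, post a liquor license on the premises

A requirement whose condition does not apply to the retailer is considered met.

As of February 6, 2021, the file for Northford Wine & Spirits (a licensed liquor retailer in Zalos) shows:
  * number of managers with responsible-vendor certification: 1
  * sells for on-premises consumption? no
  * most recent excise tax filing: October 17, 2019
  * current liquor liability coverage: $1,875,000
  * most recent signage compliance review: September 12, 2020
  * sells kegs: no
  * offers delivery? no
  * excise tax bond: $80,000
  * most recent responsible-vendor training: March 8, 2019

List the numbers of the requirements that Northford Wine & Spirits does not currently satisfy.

1. managers with responsible-vendor certification 1 < 2 → not met
2. liquor liability coverage $1,875,000 < $1,925,000 → not met
3. excise tax bond $80,000 ≥ $75,000 → met
4. condition 'offers delivery' does not hold → requirement n/a → met
5. responsible-vendor training 701 days ago vs limit 730 → met
6. condition 'sells kegs' does not hold → requirement n/a → met
7. excise tax filing 478 days ago vs limit 540 → met
8. signage compliance review 147 days ago vs limit 120 → not met
9. condition 'sells for on-premises consumption' does not hold → requirement n/a → met
Not met: 1, 2, 8

1, 2, 8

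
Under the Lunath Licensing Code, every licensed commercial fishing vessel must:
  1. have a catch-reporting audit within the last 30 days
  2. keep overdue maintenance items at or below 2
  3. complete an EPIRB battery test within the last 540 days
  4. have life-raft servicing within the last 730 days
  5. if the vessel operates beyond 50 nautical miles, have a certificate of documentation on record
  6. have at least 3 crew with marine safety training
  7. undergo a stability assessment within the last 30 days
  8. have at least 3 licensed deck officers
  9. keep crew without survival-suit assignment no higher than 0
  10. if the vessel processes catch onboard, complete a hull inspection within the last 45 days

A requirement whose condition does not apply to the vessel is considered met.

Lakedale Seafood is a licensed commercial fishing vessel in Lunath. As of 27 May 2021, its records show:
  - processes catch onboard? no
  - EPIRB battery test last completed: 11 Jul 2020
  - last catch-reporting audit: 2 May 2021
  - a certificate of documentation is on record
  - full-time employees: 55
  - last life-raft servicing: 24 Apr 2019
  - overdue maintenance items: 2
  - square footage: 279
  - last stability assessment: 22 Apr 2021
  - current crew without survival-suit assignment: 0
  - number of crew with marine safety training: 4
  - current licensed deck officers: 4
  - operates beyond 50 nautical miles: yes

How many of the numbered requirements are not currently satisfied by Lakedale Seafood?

1. catch-reporting audit 25 days ago vs limit 30 → met
2. overdue maintenance items 2 ≤ 2 → met
3. EPIRB battery test 320 days ago vs limit 540 → met
4. life-raft servicing 764 days ago vs limit 730 → not met
5. condition 'operates beyond 50 nautical miles' holds; certificate of documentation present → met
6. crew with marine safety training 4 ≥ 3 → met
7. stability assessment 35 days ago vs limit 30 → not met
8. licensed deck officers 4 ≥ 3 → met
9. crew without survival-suit assignment 0 ≤ 0 → met
10. condition 'processes catch onboard' does not hold → requirement n/a → met
Not met: 2 of 10

2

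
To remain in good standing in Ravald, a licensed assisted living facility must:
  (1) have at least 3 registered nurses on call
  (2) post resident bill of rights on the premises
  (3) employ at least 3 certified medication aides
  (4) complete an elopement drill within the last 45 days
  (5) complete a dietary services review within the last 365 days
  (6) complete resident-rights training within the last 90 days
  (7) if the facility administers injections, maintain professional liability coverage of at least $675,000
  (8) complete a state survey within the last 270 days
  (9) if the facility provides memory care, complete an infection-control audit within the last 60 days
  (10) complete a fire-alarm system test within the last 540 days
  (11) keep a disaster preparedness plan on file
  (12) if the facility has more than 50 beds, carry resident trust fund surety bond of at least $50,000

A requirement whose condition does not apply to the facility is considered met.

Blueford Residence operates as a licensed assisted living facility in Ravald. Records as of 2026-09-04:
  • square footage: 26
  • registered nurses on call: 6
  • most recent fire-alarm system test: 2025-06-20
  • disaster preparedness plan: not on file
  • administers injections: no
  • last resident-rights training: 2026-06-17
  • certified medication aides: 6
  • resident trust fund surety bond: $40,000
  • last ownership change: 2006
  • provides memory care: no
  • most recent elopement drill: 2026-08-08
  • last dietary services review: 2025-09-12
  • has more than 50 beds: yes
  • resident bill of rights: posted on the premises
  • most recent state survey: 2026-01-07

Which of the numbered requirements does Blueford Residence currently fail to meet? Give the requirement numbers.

1. registered nurses on call 6 ≥ 3 → met
2. resident bill of rights present → met
3. certified medication aides 6 ≥ 3 → met
4. elopement drill 27 days ago vs limit 45 → met
5. dietary services review 357 days ago vs limit 365 → met
6. resident-rights training 79 days ago vs limit 90 → met
7. condition 'administers injections' does not hold → requirement n/a → met
8. state survey 240 days ago vs limit 270 → met
9. condition 'provides memory care' does not hold → requirement n/a → met
10. fire-alarm system test 441 days ago vs limit 540 → met
11. disaster preparedness plan absent → not met
12. condition 'has more than 50 beds' holds; resident trust fund surety bond $40,000 < $50,000 → not met
Not met: 11, 12

11, 12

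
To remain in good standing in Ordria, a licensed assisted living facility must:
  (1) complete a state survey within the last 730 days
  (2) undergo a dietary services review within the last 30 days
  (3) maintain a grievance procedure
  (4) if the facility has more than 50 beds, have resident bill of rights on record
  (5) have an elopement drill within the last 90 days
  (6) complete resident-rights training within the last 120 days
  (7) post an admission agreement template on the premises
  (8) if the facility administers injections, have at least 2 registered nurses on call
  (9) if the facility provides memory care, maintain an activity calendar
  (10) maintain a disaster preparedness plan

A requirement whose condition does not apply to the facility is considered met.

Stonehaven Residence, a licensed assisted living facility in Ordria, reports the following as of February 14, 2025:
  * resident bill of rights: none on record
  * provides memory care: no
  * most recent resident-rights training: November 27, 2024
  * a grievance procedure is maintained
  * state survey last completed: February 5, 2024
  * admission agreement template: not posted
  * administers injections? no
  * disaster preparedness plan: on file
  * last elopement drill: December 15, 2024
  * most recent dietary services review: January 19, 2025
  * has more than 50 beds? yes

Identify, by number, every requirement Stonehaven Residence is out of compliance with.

4, 7

1. state survey 375 days ago vs limit 730 → met
2. dietary services review 26 days ago vs limit 30 → met
3. grievance procedure present → met
4. condition 'has more than 50 beds' holds; resident bill of rights absent → not met
5. elopement drill 61 days ago vs limit 90 → met
6. resident-rights training 79 days ago vs limit 120 → met
7. admission agreement template absent → not met
8. condition 'administers injections' does not hold → requirement n/a → met
9. condition 'provides memory care' does not hold → requirement n/a → met
10. disaster preparedness plan present → met
Not met: 4, 7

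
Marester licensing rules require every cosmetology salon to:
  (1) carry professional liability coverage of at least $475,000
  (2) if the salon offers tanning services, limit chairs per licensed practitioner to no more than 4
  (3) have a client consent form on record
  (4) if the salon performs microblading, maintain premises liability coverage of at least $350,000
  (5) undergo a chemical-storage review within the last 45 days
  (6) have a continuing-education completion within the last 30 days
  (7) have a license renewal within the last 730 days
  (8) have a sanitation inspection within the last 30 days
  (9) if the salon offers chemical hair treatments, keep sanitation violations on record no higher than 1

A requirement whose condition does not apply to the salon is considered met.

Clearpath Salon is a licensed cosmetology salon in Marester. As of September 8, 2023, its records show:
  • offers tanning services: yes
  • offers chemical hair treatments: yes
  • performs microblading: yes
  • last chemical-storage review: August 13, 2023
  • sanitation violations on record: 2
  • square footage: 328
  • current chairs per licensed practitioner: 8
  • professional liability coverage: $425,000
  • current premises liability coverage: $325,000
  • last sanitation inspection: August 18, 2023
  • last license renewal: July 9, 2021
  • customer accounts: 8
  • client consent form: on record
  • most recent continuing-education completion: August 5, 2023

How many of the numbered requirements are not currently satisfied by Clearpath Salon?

6

1. professional liability coverage $425,000 < $475,000 → not met
2. condition 'offers tanning services' holds; chairs per licensed practitioner 8 > 4 → not met
3. client consent form present → met
4. condition 'performs microblading' holds; premises liability coverage $325,000 < $350,000 → not met
5. chemical-storage review 26 days ago vs limit 45 → met
6. continuing-education completion 34 days ago vs limit 30 → not met
7. license renewal 791 days ago vs limit 730 → not met
8. sanitation inspection 21 days ago vs limit 30 → met
9. condition 'offers chemical hair treatments' holds; sanitation violations on record 2 > 1 → not met
Not met: 6 of 9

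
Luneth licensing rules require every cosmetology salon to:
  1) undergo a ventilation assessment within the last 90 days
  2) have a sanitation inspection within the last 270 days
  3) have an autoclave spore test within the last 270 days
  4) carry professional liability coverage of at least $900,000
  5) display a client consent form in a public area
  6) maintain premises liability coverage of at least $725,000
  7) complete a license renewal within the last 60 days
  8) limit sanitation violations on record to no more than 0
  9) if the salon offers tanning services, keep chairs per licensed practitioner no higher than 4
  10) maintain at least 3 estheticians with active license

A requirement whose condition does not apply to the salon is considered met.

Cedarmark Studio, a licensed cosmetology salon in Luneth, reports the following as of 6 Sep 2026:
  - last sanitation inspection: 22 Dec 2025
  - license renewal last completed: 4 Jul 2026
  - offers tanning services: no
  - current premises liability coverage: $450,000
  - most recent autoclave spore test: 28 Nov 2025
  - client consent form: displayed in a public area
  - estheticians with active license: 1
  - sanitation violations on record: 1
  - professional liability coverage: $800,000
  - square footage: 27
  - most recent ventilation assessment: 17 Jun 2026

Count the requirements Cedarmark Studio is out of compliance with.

6

1. ventilation assessment 81 days ago vs limit 90 → met
2. sanitation inspection 258 days ago vs limit 270 → met
3. autoclave spore test 282 days ago vs limit 270 → not met
4. professional liability coverage $800,000 < $900,000 → not met
5. client consent form present → met
6. premises liability coverage $450,000 < $725,000 → not met
7. license renewal 64 days ago vs limit 60 → not met
8. sanitation violations on record 1 > 0 → not met
9. condition 'offers tanning services' does not hold → requirement n/a → met
10. estheticians with active license 1 < 3 → not met
Not met: 6 of 10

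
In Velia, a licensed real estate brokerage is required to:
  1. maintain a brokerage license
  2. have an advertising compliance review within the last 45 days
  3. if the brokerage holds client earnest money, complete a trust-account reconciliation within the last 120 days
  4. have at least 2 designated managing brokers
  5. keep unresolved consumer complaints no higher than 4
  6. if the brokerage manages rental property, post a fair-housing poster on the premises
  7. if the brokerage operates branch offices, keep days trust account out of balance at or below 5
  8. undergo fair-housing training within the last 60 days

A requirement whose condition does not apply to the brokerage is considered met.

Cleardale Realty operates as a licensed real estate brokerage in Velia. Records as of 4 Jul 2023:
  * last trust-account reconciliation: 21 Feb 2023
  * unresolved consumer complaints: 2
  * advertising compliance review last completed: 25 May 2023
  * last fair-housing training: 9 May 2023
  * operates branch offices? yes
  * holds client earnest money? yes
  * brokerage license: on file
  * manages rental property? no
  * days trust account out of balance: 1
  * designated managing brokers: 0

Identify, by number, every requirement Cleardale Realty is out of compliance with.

3, 4

1. brokerage license present → met
2. advertising compliance review 40 days ago vs limit 45 → met
3. condition 'holds client earnest money' holds; trust-account reconciliation 133 days ago vs limit 120 → not met
4. designated managing brokers 0 < 2 → not met
5. unresolved consumer complaints 2 ≤ 4 → met
6. condition 'manages rental property' does not hold → requirement n/a → met
7. condition 'operates branch offices' holds; days trust account out of balance 1 ≤ 5 → met
8. fair-housing training 56 days ago vs limit 60 → met
Not met: 3, 4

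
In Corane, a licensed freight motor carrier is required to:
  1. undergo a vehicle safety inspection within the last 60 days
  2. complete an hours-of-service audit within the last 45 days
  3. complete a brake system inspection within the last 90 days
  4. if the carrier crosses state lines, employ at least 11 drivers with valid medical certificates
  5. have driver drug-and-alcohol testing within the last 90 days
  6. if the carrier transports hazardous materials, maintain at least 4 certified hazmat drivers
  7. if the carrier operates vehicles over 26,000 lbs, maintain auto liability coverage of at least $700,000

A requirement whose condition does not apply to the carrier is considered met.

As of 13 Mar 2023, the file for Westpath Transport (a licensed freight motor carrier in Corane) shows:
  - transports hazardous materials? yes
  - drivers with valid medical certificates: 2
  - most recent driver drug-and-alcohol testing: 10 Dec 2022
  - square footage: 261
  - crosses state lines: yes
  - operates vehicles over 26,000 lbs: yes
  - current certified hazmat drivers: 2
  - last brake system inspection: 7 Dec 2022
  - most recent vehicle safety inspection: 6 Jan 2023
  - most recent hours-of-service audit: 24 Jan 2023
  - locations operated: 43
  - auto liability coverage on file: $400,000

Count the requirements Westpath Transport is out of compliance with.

1. vehicle safety inspection 66 days ago vs limit 60 → not met
2. hours-of-service audit 48 days ago vs limit 45 → not met
3. brake system inspection 96 days ago vs limit 90 → not met
4. condition 'crosses state lines' holds; drivers with valid medical certificates 2 < 11 → not met
5. driver drug-and-alcohol testing 93 days ago vs limit 90 → not met
6. condition 'transports hazardous materials' holds; certified hazmat drivers 2 < 4 → not met
7. condition 'operates vehicles over 26,000 lbs' holds; auto liability coverage $400,000 < $700,000 → not met
Not met: 7 of 7

7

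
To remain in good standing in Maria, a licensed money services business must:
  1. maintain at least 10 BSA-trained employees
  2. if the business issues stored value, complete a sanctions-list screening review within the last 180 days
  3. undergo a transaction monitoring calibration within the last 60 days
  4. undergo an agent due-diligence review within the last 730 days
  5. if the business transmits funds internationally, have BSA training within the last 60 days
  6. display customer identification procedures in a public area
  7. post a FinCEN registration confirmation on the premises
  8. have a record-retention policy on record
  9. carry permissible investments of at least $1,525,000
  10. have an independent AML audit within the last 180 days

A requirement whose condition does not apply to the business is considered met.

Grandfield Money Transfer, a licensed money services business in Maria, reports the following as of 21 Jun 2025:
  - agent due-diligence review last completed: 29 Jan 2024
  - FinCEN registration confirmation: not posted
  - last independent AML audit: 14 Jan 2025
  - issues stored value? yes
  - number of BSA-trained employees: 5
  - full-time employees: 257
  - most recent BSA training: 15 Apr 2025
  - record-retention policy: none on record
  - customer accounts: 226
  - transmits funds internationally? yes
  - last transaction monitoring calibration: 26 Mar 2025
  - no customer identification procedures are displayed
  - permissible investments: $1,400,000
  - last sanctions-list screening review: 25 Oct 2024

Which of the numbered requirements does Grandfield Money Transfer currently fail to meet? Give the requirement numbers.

1. BSA-trained employees 5 < 10 → not met
2. condition 'issues stored value' holds; sanctions-list screening review 239 days ago vs limit 180 → not met
3. transaction monitoring calibration 87 days ago vs limit 60 → not met
4. agent due-diligence review 509 days ago vs limit 730 → met
5. condition 'transmits funds internationally' holds; BSA training 67 days ago vs limit 60 → not met
6. customer identification procedures absent → not met
7. FinCEN registration confirmation absent → not met
8. record-retention policy absent → not met
9. permissible investments $1,400,000 < $1,525,000 → not met
10. independent AML audit 158 days ago vs limit 180 → met
Not met: 1, 2, 3, 5, 6, 7, 8, 9

1, 2, 3, 5, 6, 7, 8, 9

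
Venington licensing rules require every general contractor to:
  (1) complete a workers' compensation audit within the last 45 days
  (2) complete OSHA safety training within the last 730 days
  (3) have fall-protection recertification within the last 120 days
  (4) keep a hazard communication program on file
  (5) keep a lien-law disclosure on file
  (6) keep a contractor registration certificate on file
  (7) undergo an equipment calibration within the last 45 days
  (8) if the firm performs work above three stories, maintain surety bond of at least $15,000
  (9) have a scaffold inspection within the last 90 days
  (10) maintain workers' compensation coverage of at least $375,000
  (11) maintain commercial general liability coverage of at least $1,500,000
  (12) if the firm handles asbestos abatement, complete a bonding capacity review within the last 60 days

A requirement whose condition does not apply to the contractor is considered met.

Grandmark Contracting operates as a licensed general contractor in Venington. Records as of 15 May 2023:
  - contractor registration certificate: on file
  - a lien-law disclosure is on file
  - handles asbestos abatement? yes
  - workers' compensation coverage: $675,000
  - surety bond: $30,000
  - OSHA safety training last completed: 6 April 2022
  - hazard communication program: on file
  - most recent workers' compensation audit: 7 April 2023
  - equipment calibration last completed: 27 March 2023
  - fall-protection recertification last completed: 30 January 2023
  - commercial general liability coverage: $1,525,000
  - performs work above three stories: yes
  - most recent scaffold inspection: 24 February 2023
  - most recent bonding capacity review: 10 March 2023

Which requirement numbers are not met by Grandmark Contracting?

7, 12

1. workers' compensation audit 38 days ago vs limit 45 → met
2. OSHA safety training 404 days ago vs limit 730 → met
3. fall-protection recertification 105 days ago vs limit 120 → met
4. hazard communication program present → met
5. lien-law disclosure present → met
6. contractor registration certificate present → met
7. equipment calibration 49 days ago vs limit 45 → not met
8. condition 'performs work above three stories' holds; surety bond $30,000 ≥ $15,000 → met
9. scaffold inspection 80 days ago vs limit 90 → met
10. workers' compensation coverage $675,000 ≥ $375,000 → met
11. commercial general liability coverage $1,525,000 ≥ $1,500,000 → met
12. condition 'handles asbestos abatement' holds; bonding capacity review 66 days ago vs limit 60 → not met
Not met: 7, 12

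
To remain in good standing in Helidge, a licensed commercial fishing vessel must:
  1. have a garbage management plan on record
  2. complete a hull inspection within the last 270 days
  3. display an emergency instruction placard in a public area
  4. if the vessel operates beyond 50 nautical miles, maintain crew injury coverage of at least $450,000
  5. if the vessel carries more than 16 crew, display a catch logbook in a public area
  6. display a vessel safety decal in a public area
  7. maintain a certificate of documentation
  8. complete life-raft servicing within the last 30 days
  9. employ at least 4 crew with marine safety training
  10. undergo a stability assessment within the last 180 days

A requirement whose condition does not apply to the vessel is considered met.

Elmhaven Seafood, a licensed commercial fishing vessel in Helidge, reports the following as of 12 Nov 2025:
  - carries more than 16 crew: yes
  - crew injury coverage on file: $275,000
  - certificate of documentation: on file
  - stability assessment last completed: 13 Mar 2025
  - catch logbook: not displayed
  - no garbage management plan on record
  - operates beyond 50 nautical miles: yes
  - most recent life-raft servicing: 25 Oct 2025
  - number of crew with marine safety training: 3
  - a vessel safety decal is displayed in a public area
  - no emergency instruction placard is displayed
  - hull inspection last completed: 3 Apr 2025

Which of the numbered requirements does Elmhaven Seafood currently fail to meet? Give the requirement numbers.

1, 3, 4, 5, 9, 10

1. garbage management plan absent → not met
2. hull inspection 223 days ago vs limit 270 → met
3. emergency instruction placard absent → not met
4. condition 'operates beyond 50 nautical miles' holds; crew injury coverage $275,000 < $450,000 → not met
5. condition 'carries more than 16 crew' holds; catch logbook absent → not met
6. vessel safety decal present → met
7. certificate of documentation present → met
8. life-raft servicing 18 days ago vs limit 30 → met
9. crew with marine safety training 3 < 4 → not met
10. stability assessment 244 days ago vs limit 180 → not met
Not met: 1, 3, 4, 5, 9, 10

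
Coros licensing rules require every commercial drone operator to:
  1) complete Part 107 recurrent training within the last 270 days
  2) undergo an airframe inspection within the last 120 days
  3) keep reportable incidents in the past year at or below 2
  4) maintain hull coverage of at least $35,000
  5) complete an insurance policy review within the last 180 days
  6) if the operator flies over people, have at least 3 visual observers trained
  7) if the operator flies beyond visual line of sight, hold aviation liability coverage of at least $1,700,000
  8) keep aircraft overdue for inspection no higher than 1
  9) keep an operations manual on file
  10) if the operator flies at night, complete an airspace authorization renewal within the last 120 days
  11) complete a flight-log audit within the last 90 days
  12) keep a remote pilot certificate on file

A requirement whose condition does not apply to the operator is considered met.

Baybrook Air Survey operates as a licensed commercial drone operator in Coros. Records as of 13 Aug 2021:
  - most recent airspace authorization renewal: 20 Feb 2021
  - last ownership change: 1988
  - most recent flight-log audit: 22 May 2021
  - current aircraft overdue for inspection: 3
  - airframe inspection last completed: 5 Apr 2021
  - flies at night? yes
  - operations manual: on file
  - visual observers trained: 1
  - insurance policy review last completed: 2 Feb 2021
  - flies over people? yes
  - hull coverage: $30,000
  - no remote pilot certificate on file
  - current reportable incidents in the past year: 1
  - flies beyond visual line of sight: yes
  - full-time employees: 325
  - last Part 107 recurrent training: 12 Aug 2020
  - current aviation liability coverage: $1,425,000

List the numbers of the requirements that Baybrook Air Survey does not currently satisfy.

1. Part 107 recurrent training 366 days ago vs limit 270 → not met
2. airframe inspection 130 days ago vs limit 120 → not met
3. reportable incidents in the past year 1 ≤ 2 → met
4. hull coverage $30,000 < $35,000 → not met
5. insurance policy review 192 days ago vs limit 180 → not met
6. condition 'flies over people' holds; visual observers trained 1 < 3 → not met
7. condition 'flies beyond visual line of sight' holds; aviation liability coverage $1,425,000 < $1,700,000 → not met
8. aircraft overdue for inspection 3 > 1 → not met
9. operations manual present → met
10. condition 'flies at night' holds; airspace authorization renewal 174 days ago vs limit 120 → not met
11. flight-log audit 83 days ago vs limit 90 → met
12. remote pilot certificate absent → not met
Not met: 1, 2, 4, 5, 6, 7, 8, 10, 12

1, 2, 4, 5, 6, 7, 8, 10, 12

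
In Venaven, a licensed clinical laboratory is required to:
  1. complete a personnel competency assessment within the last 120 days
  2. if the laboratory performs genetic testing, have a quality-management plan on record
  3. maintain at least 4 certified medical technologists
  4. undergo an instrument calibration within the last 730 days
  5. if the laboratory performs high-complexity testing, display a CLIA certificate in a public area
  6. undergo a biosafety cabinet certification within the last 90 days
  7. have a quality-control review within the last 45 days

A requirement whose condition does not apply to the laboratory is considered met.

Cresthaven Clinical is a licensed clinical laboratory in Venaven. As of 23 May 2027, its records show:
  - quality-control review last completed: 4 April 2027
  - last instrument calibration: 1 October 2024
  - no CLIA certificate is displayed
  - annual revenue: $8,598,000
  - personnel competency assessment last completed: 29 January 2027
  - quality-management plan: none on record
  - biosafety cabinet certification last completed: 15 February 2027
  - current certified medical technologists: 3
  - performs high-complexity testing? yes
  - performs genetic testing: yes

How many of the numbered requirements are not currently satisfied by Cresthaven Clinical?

1. personnel competency assessment 114 days ago vs limit 120 → met
2. condition 'performs genetic testing' holds; quality-management plan absent → not met
3. certified medical technologists 3 < 4 → not met
4. instrument calibration 964 days ago vs limit 730 → not met
5. condition 'performs high-complexity testing' holds; CLIA certificate absent → not met
6. biosafety cabinet certification 97 days ago vs limit 90 → not met
7. quality-control review 49 days ago vs limit 45 → not met
Not met: 6 of 7

6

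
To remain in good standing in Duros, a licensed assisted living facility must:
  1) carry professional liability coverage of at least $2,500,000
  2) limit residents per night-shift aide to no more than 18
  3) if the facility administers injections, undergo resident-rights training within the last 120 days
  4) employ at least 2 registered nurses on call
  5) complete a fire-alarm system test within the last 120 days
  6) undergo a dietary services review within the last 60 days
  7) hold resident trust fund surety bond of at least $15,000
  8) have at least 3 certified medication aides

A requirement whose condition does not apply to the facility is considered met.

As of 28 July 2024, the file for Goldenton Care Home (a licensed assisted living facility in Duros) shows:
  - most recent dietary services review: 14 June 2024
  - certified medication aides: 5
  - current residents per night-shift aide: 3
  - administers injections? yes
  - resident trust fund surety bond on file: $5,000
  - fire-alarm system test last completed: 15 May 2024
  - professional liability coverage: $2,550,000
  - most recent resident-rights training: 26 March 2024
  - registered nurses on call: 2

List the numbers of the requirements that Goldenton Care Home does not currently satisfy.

1. professional liability coverage $2,550,000 ≥ $2,500,000 → met
2. residents per night-shift aide 3 ≤ 18 → met
3. condition 'administers injections' holds; resident-rights training 124 days ago vs limit 120 → not met
4. registered nurses on call 2 ≥ 2 → met
5. fire-alarm system test 74 days ago vs limit 120 → met
6. dietary services review 44 days ago vs limit 60 → met
7. resident trust fund surety bond $5,000 < $15,000 → not met
8. certified medication aides 5 ≥ 3 → met
Not met: 3, 7

3, 7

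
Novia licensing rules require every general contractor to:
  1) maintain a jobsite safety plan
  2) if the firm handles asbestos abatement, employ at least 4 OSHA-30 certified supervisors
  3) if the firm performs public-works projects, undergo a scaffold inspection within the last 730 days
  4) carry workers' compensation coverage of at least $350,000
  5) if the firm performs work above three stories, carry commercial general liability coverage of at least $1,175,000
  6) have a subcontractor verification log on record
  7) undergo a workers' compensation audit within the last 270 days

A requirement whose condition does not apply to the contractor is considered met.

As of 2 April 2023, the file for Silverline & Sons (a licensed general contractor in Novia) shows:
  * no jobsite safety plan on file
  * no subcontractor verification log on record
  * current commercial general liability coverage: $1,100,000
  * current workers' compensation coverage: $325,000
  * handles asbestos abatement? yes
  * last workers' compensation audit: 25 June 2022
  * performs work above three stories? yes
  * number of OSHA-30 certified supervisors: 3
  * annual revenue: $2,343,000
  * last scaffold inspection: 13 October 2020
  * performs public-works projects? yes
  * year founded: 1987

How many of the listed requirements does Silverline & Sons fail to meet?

1. jobsite safety plan absent → not met
2. condition 'handles asbestos abatement' holds; OSHA-30 certified supervisors 3 < 4 → not met
3. condition 'performs public-works projects' holds; scaffold inspection 901 days ago vs limit 730 → not met
4. workers' compensation coverage $325,000 < $350,000 → not met
5. condition 'performs work above three stories' holds; commercial general liability coverage $1,100,000 < $1,175,000 → not met
6. subcontractor verification log absent → not met
7. workers' compensation audit 281 days ago vs limit 270 → not met
Not met: 7 of 7

7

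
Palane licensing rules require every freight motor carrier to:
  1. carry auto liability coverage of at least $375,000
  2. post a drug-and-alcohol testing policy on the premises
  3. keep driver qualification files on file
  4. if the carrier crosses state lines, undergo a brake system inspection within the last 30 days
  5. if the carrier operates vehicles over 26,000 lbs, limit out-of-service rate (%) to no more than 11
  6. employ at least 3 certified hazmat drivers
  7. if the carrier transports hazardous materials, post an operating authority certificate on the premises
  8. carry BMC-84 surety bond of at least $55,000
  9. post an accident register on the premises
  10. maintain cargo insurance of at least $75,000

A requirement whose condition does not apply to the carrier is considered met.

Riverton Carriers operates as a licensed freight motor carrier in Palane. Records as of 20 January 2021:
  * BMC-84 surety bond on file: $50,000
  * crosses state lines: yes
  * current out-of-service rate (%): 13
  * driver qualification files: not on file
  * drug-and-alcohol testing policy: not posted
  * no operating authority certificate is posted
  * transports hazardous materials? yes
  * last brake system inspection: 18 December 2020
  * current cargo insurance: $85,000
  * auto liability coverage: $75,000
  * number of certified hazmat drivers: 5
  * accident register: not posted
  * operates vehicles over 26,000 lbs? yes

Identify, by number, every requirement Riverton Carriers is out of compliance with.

1, 2, 3, 4, 5, 7, 8, 9

1. auto liability coverage $75,000 < $375,000 → not met
2. drug-and-alcohol testing policy absent → not met
3. driver qualification files absent → not met
4. condition 'crosses state lines' holds; brake system inspection 33 days ago vs limit 30 → not met
5. condition 'operates vehicles over 26,000 lbs' holds; out-of-service rate (%) 13 > 11 → not met
6. certified hazmat drivers 5 ≥ 3 → met
7. condition 'transports hazardous materials' holds; operating authority certificate absent → not met
8. BMC-84 surety bond $50,000 < $55,000 → not met
9. accident register absent → not met
10. cargo insurance $85,000 ≥ $75,000 → met
Not met: 1, 2, 3, 4, 5, 7, 8, 9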